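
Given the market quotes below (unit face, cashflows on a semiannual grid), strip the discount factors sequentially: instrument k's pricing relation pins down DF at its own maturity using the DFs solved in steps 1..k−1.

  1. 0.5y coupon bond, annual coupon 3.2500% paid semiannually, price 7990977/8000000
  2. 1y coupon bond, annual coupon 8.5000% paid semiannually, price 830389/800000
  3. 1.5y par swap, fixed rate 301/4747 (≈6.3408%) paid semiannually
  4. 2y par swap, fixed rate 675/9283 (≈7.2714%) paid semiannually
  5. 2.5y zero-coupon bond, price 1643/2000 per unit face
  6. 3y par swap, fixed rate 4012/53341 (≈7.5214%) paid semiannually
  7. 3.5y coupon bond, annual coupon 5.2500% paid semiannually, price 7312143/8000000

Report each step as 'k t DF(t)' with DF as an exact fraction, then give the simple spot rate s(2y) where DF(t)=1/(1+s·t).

1 1/2 9829/10000
2 1 2389/2500
3 3/2 9097/10000
4 2 173/200
5 5/2 1643/2000
6 3 3997/5000
7 7/2 3771/5000
s(2y) = (1/(173/200) − 1)/(2) = 27/346 ≈ 7.8035%

step 1 [0.5y] bond c/2=13/800: DF=(7990977/8000000 − 13/800·(0))/(1+13/800) = 9829/10000 ≈ 0.982900
step 2 [1y] bond c/2=17/400: DF=(830389/800000 − 17/400·(0.982900))/(1+17/400) = 2389/2500 ≈ 0.955600
step 3 [1.5y] swap r/2=301/9494: DF=(1 − 301/9494·(0.982900+0.955600))/(1+301/9494) = 9097/10000 ≈ 0.909700
step 4 [2y] swap r/2=675/18566: DF=(1 − 675/18566·(0.982900+0.955600+0.909700))/(1+675/18566) = 173/200 ≈ 0.865000
step 5 [2.5y] zero: DF = P = 1643/2000 ≈ 0.821500
step 6 [3y] swap r/2=2006/53341: DF=(1 − 2006/53341·(0.982900+0.955600+0.909700+0.865000+0.821500))/(1+2006/53341) = 3997/5000 ≈ 0.799400
step 7 [3.5y] bond c/2=21/800: DF=(7312143/8000000 − 21/800·(0.982900+0.955600+0.909700+0.865000+0.821500+0.799400))/(1+21/800) = 3771/5000 ≈ 0.754200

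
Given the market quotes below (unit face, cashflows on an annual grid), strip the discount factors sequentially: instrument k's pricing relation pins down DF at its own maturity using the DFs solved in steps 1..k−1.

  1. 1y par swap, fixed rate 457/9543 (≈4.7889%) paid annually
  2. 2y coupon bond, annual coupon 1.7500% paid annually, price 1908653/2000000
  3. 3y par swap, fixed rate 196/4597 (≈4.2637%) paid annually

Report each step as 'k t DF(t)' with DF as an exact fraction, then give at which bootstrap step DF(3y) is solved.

step 1 [1y] swap r/1=457/9543: DF=(1 − 457/9543·(0))/(1+457/9543) = 9543/10000 ≈ 0.954300
step 2 [2y] bond c/1=7/400: DF=(1908653/2000000 − 7/400·(0.954300))/(1+7/400) = 1843/2000 ≈ 0.921500
step 3 [3y] swap r/1=196/4597: DF=(1 − 196/4597·(0.954300+0.921500))/(1+196/4597) = 1103/1250 ≈ 0.882400

1 1 9543/10000
2 2 1843/2000
3 3 1103/1250
DF(3y) is solved at step 3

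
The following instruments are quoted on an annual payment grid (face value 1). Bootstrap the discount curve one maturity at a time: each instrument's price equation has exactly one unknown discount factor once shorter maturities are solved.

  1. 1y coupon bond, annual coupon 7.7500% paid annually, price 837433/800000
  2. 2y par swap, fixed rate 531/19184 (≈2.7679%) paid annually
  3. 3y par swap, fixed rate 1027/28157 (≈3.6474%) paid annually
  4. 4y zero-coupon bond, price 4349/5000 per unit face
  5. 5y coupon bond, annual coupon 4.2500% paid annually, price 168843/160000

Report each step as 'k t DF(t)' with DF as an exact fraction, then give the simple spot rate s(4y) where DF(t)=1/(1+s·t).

step 1 [1y] bond c/1=31/400: DF=(837433/800000 − 31/400·(0))/(1+31/400) = 1943/2000 ≈ 0.971500
step 2 [2y] swap r/1=531/19184: DF=(1 − 531/19184·(0.971500))/(1+531/19184) = 9469/10000 ≈ 0.946900
step 3 [3y] swap r/1=1027/28157: DF=(1 − 1027/28157·(0.971500+0.946900))/(1+1027/28157) = 8973/10000 ≈ 0.897300
step 4 [4y] zero: DF = P = 4349/5000 ≈ 0.869800
step 5 [5y] bond c/1=17/400: DF=(168843/160000 − 17/400·(0.971500+0.946900+0.897300+0.869800))/(1+17/400) = 431/500 ≈ 0.862000

1 1 1943/2000
2 2 9469/10000
3 3 8973/10000
4 4 4349/5000
5 5 431/500
s(4y) = (1/(4349/5000) − 1)/(4) = 651/17396 ≈ 3.7422%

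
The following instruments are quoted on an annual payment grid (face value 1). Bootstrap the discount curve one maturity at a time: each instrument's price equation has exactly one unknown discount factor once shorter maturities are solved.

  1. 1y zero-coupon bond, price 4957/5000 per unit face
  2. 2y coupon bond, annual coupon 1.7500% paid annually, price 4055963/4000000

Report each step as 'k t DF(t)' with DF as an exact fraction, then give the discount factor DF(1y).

1 1 4957/5000
2 2 1959/2000
DF(1y) = 4957/5000 ≈ 0.991400

step 1 [1y] zero: DF = P = 4957/5000 ≈ 0.991400
step 2 [2y] bond c/1=7/400: DF=(4055963/4000000 − 7/400·(0.991400))/(1+7/400) = 1959/2000 ≈ 0.979500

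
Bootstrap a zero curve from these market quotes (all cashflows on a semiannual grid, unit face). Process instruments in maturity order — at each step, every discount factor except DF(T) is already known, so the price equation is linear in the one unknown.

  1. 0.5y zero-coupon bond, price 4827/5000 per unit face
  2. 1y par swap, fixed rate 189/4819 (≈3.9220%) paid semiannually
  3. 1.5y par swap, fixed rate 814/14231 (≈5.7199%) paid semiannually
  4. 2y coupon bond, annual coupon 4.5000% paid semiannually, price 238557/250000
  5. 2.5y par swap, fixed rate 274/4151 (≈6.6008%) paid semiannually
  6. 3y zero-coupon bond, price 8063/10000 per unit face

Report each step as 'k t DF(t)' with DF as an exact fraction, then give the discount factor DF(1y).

1 1/2 4827/5000
2 1 4811/5000
3 3/2 4593/5000
4 2 4353/5000
5 5/2 8493/10000
6 3 8063/10000
DF(1y) = 4811/5000 ≈ 0.962200

step 1 [0.5y] zero: DF = P = 4827/5000 ≈ 0.965400
step 2 [1y] swap r/2=189/9638: DF=(1 − 189/9638·(0.965400))/(1+189/9638) = 4811/5000 ≈ 0.962200
step 3 [1.5y] swap r/2=407/14231: DF=(1 − 407/14231·(0.965400+0.962200))/(1+407/14231) = 4593/5000 ≈ 0.918600
step 4 [2y] bond c/2=9/400: DF=(238557/250000 − 9/400·(0.965400+0.962200+0.918600))/(1+9/400) = 4353/5000 ≈ 0.870600
step 5 [2.5y] swap r/2=137/4151: DF=(1 − 137/4151·(0.965400+0.962200+0.918600+0.870600))/(1+137/4151) = 8493/10000 ≈ 0.849300
step 6 [3y] zero: DF = P = 8063/10000 ≈ 0.806300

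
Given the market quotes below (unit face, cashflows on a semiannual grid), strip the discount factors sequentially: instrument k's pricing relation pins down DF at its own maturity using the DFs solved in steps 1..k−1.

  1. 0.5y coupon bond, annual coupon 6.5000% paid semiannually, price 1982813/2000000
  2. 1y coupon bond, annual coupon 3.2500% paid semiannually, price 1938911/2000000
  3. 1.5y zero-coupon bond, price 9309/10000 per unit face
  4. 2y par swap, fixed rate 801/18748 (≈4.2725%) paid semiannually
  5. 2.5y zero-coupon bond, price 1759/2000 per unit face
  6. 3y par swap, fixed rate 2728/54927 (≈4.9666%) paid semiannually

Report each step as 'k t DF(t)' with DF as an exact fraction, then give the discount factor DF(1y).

step 1 [0.5y] bond c/2=13/400: DF=(1982813/2000000 − 13/400·(0))/(1+13/400) = 4801/5000 ≈ 0.960200
step 2 [1y] bond c/2=13/800: DF=(1938911/2000000 − 13/800·(0.960200))/(1+13/800) = 4693/5000 ≈ 0.938600
step 3 [1.5y] zero: DF = P = 9309/10000 ≈ 0.930900
step 4 [2y] swap r/2=801/37496: DF=(1 − 801/37496·(0.960200+0.938600+0.930900))/(1+801/37496) = 9199/10000 ≈ 0.919900
step 5 [2.5y] zero: DF = P = 1759/2000 ≈ 0.879500
step 6 [3y] swap r/2=1364/54927: DF=(1 − 1364/54927·(0.960200+0.938600+0.930900+0.919900+0.879500))/(1+1364/54927) = 2159/2500 ≈ 0.863600

1 1/2 4801/5000
2 1 4693/5000
3 3/2 9309/10000
4 2 9199/10000
5 5/2 1759/2000
6 3 2159/2500
DF(1y) = 4693/5000 ≈ 0.938600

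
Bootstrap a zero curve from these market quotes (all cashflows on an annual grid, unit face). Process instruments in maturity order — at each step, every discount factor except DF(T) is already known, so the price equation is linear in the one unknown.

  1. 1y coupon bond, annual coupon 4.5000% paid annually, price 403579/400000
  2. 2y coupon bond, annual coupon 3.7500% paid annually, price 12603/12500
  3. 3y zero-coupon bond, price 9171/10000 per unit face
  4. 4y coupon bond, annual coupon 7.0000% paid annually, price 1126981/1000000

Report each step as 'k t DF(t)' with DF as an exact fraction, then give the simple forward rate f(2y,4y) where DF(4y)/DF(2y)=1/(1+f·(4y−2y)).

step 1 [1y] bond c/1=9/200: DF=(403579/400000 − 9/200·(0))/(1+9/200) = 1931/2000 ≈ 0.965500
step 2 [2y] bond c/1=3/80: DF=(12603/12500 − 3/80·(0.965500))/(1+3/80) = 9369/10000 ≈ 0.936900
step 3 [3y] zero: DF = P = 9171/10000 ≈ 0.917100
step 4 [4y] bond c/1=7/100: DF=(1126981/1000000 − 7/100·(0.965500+0.936900+0.917100))/(1+7/100) = 543/625 ≈ 0.868800

1 1 1931/2000
2 2 9369/10000
3 3 9171/10000
4 4 543/625
f(2y,4y) = ((9369/10000)/(543/625) − 1)/(2) = 227/5792 ≈ 3.9192%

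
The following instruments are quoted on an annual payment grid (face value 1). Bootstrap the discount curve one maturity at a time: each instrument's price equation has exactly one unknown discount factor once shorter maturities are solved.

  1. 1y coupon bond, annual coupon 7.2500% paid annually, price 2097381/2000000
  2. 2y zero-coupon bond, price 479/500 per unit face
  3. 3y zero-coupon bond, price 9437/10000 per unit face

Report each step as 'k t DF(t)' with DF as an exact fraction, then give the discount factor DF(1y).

step 1 [1y] bond c/1=29/400: DF=(2097381/2000000 − 29/400·(0))/(1+29/400) = 4889/5000 ≈ 0.977800
step 2 [2y] zero: DF = P = 479/500 ≈ 0.958000
step 3 [3y] zero: DF = P = 9437/10000 ≈ 0.943700

1 1 4889/5000
2 2 479/500
3 3 9437/10000
DF(1y) = 4889/5000 ≈ 0.977800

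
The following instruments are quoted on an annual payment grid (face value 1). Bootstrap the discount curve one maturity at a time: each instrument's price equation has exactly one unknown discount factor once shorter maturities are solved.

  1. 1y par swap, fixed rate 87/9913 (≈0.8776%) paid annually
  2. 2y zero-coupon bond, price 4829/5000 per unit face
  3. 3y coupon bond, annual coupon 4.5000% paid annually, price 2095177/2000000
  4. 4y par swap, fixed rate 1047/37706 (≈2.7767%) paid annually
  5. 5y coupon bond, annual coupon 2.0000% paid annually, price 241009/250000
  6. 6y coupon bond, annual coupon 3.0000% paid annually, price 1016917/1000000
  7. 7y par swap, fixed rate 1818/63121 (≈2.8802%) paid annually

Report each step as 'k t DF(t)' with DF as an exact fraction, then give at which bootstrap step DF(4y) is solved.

step 1 [1y] swap r/1=87/9913: DF=(1 − 87/9913·(0))/(1+87/9913) = 9913/10000 ≈ 0.991300
step 2 [2y] zero: DF = P = 4829/5000 ≈ 0.965800
step 3 [3y] bond c/1=9/200: DF=(2095177/2000000 − 9/200·(0.991300+0.965800))/(1+9/200) = 4591/5000 ≈ 0.918200
step 4 [4y] swap r/1=1047/37706: DF=(1 − 1047/37706·(0.991300+0.965800+0.918200))/(1+1047/37706) = 8953/10000 ≈ 0.895300
step 5 [5y] bond c/1=1/50: DF=(241009/250000 − 1/50·(0.991300+0.965800+0.918200+0.895300))/(1+1/50) = 1089/1250 ≈ 0.871200
step 6 [6y] bond c/1=3/100: DF=(1016917/1000000 − 3/100·(0.991300+0.965800+0.918200+0.895300+0.871200))/(1+3/100) = 8521/10000 ≈ 0.852100
step 7 [7y] swap r/1=1818/63121: DF=(1 − 1818/63121·(0.991300+0.965800+0.918200+0.895300+0.871200+0.852100))/(1+1818/63121) = 4091/5000 ≈ 0.818200

1 1 9913/10000
2 2 4829/5000
3 3 4591/5000
4 4 8953/10000
5 5 1089/1250
6 6 8521/10000
7 7 4091/5000
DF(4y) is solved at step 4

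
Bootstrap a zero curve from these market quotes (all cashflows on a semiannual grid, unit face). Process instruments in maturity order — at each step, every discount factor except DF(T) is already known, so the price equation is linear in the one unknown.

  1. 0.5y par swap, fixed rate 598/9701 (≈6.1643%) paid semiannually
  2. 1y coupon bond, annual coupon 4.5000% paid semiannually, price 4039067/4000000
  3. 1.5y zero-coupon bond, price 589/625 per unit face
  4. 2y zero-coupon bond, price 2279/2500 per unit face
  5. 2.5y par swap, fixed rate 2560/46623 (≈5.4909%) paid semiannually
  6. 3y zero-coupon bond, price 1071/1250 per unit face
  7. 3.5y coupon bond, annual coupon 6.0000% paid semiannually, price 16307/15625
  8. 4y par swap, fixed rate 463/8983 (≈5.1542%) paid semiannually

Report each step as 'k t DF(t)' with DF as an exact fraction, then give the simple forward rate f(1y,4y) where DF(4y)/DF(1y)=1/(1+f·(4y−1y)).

step 1 [0.5y] swap r/2=299/9701: DF=(1 − 299/9701·(0))/(1+299/9701) = 9701/10000 ≈ 0.970100
step 2 [1y] bond c/2=9/400: DF=(4039067/4000000 − 9/400·(0.970100))/(1+9/400) = 4831/5000 ≈ 0.966200
step 3 [1.5y] zero: DF = P = 589/625 ≈ 0.942400
step 4 [2y] zero: DF = P = 2279/2500 ≈ 0.911600
step 5 [2.5y] swap r/2=1280/46623: DF=(1 − 1280/46623·(0.970100+0.966200+0.942400+0.911600))/(1+1280/46623) = 109/125 ≈ 0.872000
step 6 [3y] zero: DF = P = 1071/1250 ≈ 0.856800
step 7 [3.5y] bond c/2=3/100: DF=(16307/15625 − 3/100·(0.970100+0.966200+0.942400+0.911600+0.872000+0.856800))/(1+3/100) = 341/400 ≈ 0.852500
step 8 [4y] swap r/2=463/17966: DF=(1 − 463/17966·(0.970100+0.966200+0.942400+0.911600+0.872000+0.856800+0.852500))/(1+463/17966) = 2037/2500 ≈ 0.814800

1 1/2 9701/10000
2 1 4831/5000
3 3/2 589/625
4 2 2279/2500
5 5/2 109/125
6 3 1071/1250
7 7/2 341/400
8 4 2037/2500
f(1y,4y) = ((4831/5000)/(2037/2500) − 1)/(3) = 757/12222 ≈ 6.1937%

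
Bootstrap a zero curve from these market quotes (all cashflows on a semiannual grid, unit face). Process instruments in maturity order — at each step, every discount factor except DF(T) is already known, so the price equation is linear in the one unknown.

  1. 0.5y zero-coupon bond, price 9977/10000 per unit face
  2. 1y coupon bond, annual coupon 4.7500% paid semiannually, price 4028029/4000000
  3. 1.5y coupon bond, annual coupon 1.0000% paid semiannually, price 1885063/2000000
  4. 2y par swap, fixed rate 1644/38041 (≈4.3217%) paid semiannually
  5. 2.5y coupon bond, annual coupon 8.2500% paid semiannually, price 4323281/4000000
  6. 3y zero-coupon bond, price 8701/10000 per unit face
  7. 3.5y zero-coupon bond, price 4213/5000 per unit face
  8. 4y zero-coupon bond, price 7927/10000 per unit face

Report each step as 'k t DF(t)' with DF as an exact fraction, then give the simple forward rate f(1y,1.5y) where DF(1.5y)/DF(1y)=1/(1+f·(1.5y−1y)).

step 1 [0.5y] zero: DF = P = 9977/10000 ≈ 0.997700
step 2 [1y] bond c/2=19/800: DF=(4028029/4000000 − 19/800·(0.997700))/(1+19/800) = 1921/2000 ≈ 0.960500
step 3 [1.5y] bond c/2=1/200: DF=(1885063/2000000 − 1/200·(0.997700+0.960500))/(1+1/200) = 9281/10000 ≈ 0.928100
step 4 [2y] swap r/2=822/38041: DF=(1 − 822/38041·(0.997700+0.960500+0.928100))/(1+822/38041) = 4589/5000 ≈ 0.917800
step 5 [2.5y] bond c/2=33/800: DF=(4323281/4000000 − 33/800·(0.997700+0.960500+0.928100+0.917800))/(1+33/800) = 8873/10000 ≈ 0.887300
step 6 [3y] zero: DF = P = 8701/10000 ≈ 0.870100
step 7 [3.5y] zero: DF = P = 4213/5000 ≈ 0.842600
step 8 [4y] zero: DF = P = 7927/10000 ≈ 0.792700

1 1/2 9977/10000
2 1 1921/2000
3 3/2 9281/10000
4 2 4589/5000
5 5/2 8873/10000
6 3 8701/10000
7 7/2 4213/5000
8 4 7927/10000
f(1y,1.5y) = ((1921/2000)/(9281/10000) − 1)/(1/2) = 648/9281 ≈ 6.9820%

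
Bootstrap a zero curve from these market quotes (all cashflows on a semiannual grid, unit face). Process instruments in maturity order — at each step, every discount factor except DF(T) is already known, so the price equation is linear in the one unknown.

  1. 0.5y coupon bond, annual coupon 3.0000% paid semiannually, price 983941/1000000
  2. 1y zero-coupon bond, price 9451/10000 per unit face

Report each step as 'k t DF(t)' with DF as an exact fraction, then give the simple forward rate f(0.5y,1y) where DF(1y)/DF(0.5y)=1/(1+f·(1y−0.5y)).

1 1/2 4847/5000
2 1 9451/10000
f(0.5y,1y) = ((4847/5000)/(9451/10000) − 1)/(1/2) = 486/9451 ≈ 5.1423%

step 1 [0.5y] bond c/2=3/200: DF=(983941/1000000 − 3/200·(0))/(1+3/200) = 4847/5000 ≈ 0.969400
step 2 [1y] zero: DF = P = 9451/10000 ≈ 0.945100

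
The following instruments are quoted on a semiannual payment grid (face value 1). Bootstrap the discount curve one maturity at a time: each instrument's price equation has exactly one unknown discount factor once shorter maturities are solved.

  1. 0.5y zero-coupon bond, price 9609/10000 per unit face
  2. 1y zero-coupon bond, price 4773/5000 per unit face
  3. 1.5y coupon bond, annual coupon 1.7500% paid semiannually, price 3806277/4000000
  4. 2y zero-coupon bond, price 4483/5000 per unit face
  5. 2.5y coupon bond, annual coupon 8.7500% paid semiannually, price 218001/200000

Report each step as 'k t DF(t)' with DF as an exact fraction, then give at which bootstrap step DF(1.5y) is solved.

step 1 [0.5y] zero: DF = P = 9609/10000 ≈ 0.960900
step 2 [1y] zero: DF = P = 4773/5000 ≈ 0.954600
step 3 [1.5y] bond c/2=7/800: DF=(3806277/4000000 − 7/800·(0.960900+0.954600))/(1+7/800) = 9267/10000 ≈ 0.926700
step 4 [2y] zero: DF = P = 4483/5000 ≈ 0.896600
step 5 [2.5y] bond c/2=7/160: DF=(218001/200000 − 7/160·(0.960900+0.954600+0.926700+0.896600))/(1+7/160) = 2219/2500 ≈ 0.887600

1 1/2 9609/10000
2 1 4773/5000
3 3/2 9267/10000
4 2 4483/5000
5 5/2 2219/2500
DF(1.5y) is solved at step 3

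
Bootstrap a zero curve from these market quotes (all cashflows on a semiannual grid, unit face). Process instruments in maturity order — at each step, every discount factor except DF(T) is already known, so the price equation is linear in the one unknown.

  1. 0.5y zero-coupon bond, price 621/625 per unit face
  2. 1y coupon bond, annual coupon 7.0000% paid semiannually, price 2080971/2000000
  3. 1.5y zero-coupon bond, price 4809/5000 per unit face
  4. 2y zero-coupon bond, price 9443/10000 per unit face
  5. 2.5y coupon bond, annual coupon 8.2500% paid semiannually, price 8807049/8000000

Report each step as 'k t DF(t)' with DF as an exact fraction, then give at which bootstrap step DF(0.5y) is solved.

step 1 [0.5y] zero: DF = P = 621/625 ≈ 0.993600
step 2 [1y] bond c/2=7/200: DF=(2080971/2000000 − 7/200·(0.993600))/(1+7/200) = 9717/10000 ≈ 0.971700
step 3 [1.5y] zero: DF = P = 4809/5000 ≈ 0.961800
step 4 [2y] zero: DF = P = 9443/10000 ≈ 0.944300
step 5 [2.5y] bond c/2=33/800: DF=(8807049/8000000 − 33/800·(0.993600+0.971700+0.961800+0.944300))/(1+33/800) = 9039/10000 ≈ 0.903900

1 1/2 621/625
2 1 9717/10000
3 3/2 4809/5000
4 2 9443/10000
5 5/2 9039/10000
DF(0.5y) is solved at step 1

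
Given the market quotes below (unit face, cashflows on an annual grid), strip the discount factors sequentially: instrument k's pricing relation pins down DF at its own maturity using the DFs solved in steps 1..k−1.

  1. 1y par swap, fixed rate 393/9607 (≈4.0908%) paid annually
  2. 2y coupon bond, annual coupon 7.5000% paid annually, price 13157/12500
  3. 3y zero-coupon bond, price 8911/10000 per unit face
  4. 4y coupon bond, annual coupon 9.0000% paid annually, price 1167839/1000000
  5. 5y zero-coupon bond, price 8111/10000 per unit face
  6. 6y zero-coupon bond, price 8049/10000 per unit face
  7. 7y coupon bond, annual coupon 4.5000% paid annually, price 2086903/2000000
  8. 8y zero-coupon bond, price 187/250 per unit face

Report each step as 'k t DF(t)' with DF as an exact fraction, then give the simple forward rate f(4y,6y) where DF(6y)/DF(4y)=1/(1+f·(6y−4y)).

step 1 [1y] swap r/1=393/9607: DF=(1 − 393/9607·(0))/(1+393/9607) = 9607/10000 ≈ 0.960700
step 2 [2y] bond c/1=3/40: DF=(13157/12500 − 3/40·(0.960700))/(1+3/40) = 9121/10000 ≈ 0.912100
step 3 [3y] zero: DF = P = 8911/10000 ≈ 0.891100
step 4 [4y] bond c/1=9/100: DF=(1167839/1000000 − 9/100·(0.960700+0.912100+0.891100))/(1+9/100) = 527/625 ≈ 0.843200
step 5 [5y] zero: DF = P = 8111/10000 ≈ 0.811100
step 6 [6y] zero: DF = P = 8049/10000 ≈ 0.804900
step 7 [7y] bond c/1=9/200: DF=(2086903/2000000 − 9/200·(0.960700+0.912100+0.891100+0.843200+0.811100+0.804900))/(1+9/200) = 967/1250 ≈ 0.773600
step 8 [8y] zero: DF = P = 187/250 ≈ 0.748000

1 1 9607/10000
2 2 9121/10000
3 3 8911/10000
4 4 527/625
5 5 8111/10000
6 6 8049/10000
7 7 967/1250
8 8 187/250
f(4y,6y) = ((527/625)/(8049/10000) − 1)/(2) = 383/16098 ≈ 2.3792%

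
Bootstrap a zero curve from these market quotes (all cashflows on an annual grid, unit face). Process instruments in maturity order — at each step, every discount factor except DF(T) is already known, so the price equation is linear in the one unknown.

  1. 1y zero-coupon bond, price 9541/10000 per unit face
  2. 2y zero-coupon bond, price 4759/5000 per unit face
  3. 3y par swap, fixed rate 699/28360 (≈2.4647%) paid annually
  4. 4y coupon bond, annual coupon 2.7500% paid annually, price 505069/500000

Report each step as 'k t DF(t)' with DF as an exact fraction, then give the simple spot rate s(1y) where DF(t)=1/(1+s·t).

step 1 [1y] zero: DF = P = 9541/10000 ≈ 0.954100
step 2 [2y] zero: DF = P = 4759/5000 ≈ 0.951800
step 3 [3y] swap r/1=699/28360: DF=(1 − 699/28360·(0.954100+0.951800))/(1+699/28360) = 9301/10000 ≈ 0.930100
step 4 [4y] bond c/1=11/400: DF=(505069/500000 − 11/400·(0.954100+0.951800+0.930100))/(1+11/400) = 567/625 ≈ 0.907200

1 1 9541/10000
2 2 4759/5000
3 3 9301/10000
4 4 567/625
s(1y) = (1/(9541/10000) − 1)/(1) = 459/9541 ≈ 4.8108%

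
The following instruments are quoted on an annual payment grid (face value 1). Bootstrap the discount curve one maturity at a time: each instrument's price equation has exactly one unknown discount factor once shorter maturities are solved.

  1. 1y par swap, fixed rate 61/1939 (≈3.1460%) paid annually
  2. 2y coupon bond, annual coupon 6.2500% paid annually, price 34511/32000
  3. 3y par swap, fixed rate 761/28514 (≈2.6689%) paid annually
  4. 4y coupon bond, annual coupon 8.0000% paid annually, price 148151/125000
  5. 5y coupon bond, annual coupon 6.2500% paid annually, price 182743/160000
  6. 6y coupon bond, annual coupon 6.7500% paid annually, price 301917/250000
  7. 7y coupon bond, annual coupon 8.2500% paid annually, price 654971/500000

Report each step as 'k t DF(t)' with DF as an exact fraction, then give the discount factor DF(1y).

1 1 1939/2000
2 2 479/500
3 3 9239/10000
4 4 4431/5000
5 5 8551/10000
6 6 8409/10000
7 7 199/250
DF(1y) = 1939/2000 ≈ 0.969500

step 1 [1y] swap r/1=61/1939: DF=(1 − 61/1939·(0))/(1+61/1939) = 1939/2000 ≈ 0.969500
step 2 [2y] bond c/1=1/16: DF=(34511/32000 − 1/16·(0.969500))/(1+1/16) = 479/500 ≈ 0.958000
step 3 [3y] swap r/1=761/28514: DF=(1 − 761/28514·(0.969500+0.958000))/(1+761/28514) = 9239/10000 ≈ 0.923900
step 4 [4y] bond c/1=2/25: DF=(148151/125000 − 2/25·(0.969500+0.958000+0.923900))/(1+2/25) = 4431/5000 ≈ 0.886200
step 5 [5y] bond c/1=1/16: DF=(182743/160000 − 1/16·(0.969500+0.958000+0.923900+0.886200))/(1+1/16) = 8551/10000 ≈ 0.855100
step 6 [6y] bond c/1=27/400: DF=(301917/250000 − 27/400·(0.969500+0.958000+0.923900+0.886200+0.855100))/(1+27/400) = 8409/10000 ≈ 0.840900
step 7 [7y] bond c/1=33/400: DF=(654971/500000 − 33/400·(0.969500+0.958000+0.923900+0.886200+0.855100+0.840900))/(1+33/400) = 199/250 ≈ 0.796000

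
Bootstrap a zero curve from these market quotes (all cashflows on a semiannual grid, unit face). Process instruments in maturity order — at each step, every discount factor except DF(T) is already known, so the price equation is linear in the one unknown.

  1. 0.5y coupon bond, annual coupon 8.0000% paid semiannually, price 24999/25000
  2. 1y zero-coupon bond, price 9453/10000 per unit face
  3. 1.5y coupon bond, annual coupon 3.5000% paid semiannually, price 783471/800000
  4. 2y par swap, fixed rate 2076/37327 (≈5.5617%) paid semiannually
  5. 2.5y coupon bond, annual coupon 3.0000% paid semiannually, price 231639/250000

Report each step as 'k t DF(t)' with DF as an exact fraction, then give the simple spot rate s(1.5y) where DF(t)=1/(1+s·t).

step 1 [0.5y] bond c/2=1/25: DF=(24999/25000 − 1/25·(0))/(1+1/25) = 1923/2000 ≈ 0.961500
step 2 [1y] zero: DF = P = 9453/10000 ≈ 0.945300
step 3 [1.5y] bond c/2=7/400: DF=(783471/800000 − 7/400·(0.961500+0.945300))/(1+7/400) = 9297/10000 ≈ 0.929700
step 4 [2y] swap r/2=1038/37327: DF=(1 − 1038/37327·(0.961500+0.945300+0.929700))/(1+1038/37327) = 4481/5000 ≈ 0.896200
step 5 [2.5y] bond c/2=3/200: DF=(231639/250000 − 3/200·(0.961500+0.945300+0.929700+0.896200))/(1+3/200) = 8577/10000 ≈ 0.857700

1 1/2 1923/2000
2 1 9453/10000
3 3/2 9297/10000
4 2 4481/5000
5 5/2 8577/10000
s(1.5y) = (1/(9297/10000) − 1)/(3/2) = 1406/27891 ≈ 5.0411%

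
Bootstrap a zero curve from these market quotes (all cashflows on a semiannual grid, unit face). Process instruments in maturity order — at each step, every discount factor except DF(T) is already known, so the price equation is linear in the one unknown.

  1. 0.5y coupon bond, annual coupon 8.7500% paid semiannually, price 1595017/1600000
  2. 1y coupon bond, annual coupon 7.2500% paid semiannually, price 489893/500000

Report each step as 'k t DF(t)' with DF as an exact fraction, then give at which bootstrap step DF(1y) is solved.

1 1/2 9551/10000
2 1 9121/10000
DF(1y) is solved at step 2

step 1 [0.5y] bond c/2=7/160: DF=(1595017/1600000 − 7/160·(0))/(1+7/160) = 9551/10000 ≈ 0.955100
step 2 [1y] bond c/2=29/800: DF=(489893/500000 − 29/800·(0.955100))/(1+29/800) = 9121/10000 ≈ 0.912100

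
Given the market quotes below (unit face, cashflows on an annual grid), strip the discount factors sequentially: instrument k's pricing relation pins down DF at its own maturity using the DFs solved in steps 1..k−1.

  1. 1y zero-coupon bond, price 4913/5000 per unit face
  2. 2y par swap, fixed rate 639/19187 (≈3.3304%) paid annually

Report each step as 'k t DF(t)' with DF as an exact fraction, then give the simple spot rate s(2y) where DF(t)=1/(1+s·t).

step 1 [1y] zero: DF = P = 4913/5000 ≈ 0.982600
step 2 [2y] swap r/1=639/19187: DF=(1 − 639/19187·(0.982600))/(1+639/19187) = 9361/10000 ≈ 0.936100

1 1 4913/5000
2 2 9361/10000
s(2y) = (1/(9361/10000) − 1)/(2) = 639/18722 ≈ 3.4131%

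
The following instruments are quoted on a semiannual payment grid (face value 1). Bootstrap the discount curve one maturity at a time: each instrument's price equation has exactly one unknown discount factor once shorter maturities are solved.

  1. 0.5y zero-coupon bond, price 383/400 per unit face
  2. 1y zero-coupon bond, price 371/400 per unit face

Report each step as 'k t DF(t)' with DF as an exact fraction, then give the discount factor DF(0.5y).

1 1/2 383/400
2 1 371/400
DF(0.5y) = 383/400 ≈ 0.957500

step 1 [0.5y] zero: DF = P = 383/400 ≈ 0.957500
step 2 [1y] zero: DF = P = 371/400 ≈ 0.927500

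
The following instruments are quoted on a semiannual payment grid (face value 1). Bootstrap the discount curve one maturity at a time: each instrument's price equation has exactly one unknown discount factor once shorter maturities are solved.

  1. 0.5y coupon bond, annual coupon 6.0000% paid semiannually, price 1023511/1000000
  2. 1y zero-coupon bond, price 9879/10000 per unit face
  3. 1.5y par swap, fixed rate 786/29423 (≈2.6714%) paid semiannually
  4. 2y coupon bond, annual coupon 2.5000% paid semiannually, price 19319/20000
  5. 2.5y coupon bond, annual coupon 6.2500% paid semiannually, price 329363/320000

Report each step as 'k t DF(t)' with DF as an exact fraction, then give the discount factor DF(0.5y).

step 1 [0.5y] bond c/2=3/100: DF=(1023511/1000000 − 3/100·(0))/(1+3/100) = 9937/10000 ≈ 0.993700
step 2 [1y] zero: DF = P = 9879/10000 ≈ 0.987900
step 3 [1.5y] swap r/2=393/29423: DF=(1 − 393/29423·(0.993700+0.987900))/(1+393/29423) = 9607/10000 ≈ 0.960700
step 4 [2y] bond c/2=1/80: DF=(19319/20000 − 1/80·(0.993700+0.987900+0.960700))/(1+1/80) = 9177/10000 ≈ 0.917700
step 5 [2.5y] bond c/2=1/32: DF=(329363/320000 − 1/32·(0.993700+0.987900+0.960700+0.917700))/(1+1/32) = 8811/10000 ≈ 0.881100

1 1/2 9937/10000
2 1 9879/10000
3 3/2 9607/10000
4 2 9177/10000
5 5/2 8811/10000
DF(0.5y) = 9937/10000 ≈ 0.993700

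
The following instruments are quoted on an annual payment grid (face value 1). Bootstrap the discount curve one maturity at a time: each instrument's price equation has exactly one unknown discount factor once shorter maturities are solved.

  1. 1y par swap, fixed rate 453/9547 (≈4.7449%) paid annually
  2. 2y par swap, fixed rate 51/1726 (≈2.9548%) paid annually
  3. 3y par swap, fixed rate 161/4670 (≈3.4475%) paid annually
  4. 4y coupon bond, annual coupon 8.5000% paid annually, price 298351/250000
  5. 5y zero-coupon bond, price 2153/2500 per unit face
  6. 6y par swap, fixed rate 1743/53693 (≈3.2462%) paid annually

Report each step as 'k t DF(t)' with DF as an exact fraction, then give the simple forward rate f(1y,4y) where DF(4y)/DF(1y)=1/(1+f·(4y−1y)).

step 1 [1y] swap r/1=453/9547: DF=(1 − 453/9547·(0))/(1+453/9547) = 9547/10000 ≈ 0.954700
step 2 [2y] swap r/1=51/1726: DF=(1 − 51/1726·(0.954700))/(1+51/1726) = 9439/10000 ≈ 0.943900
step 3 [3y] swap r/1=161/4670: DF=(1 − 161/4670·(0.954700+0.943900))/(1+161/4670) = 4517/5000 ≈ 0.903400
step 4 [4y] bond c/1=17/200: DF=(298351/250000 − 17/200·(0.954700+0.943900+0.903400))/(1+17/200) = 2201/2500 ≈ 0.880400
step 5 [5y] zero: DF = P = 2153/2500 ≈ 0.861200
step 6 [6y] swap r/1=1743/53693: DF=(1 − 1743/53693·(0.954700+0.943900+0.903400+0.880400+0.861200))/(1+1743/53693) = 8257/10000 ≈ 0.825700

1 1 9547/10000
2 2 9439/10000
3 3 4517/5000
4 4 2201/2500
5 5 2153/2500
6 6 8257/10000
f(1y,4y) = ((9547/10000)/(2201/2500) − 1)/(3) = 743/26412 ≈ 2.8131%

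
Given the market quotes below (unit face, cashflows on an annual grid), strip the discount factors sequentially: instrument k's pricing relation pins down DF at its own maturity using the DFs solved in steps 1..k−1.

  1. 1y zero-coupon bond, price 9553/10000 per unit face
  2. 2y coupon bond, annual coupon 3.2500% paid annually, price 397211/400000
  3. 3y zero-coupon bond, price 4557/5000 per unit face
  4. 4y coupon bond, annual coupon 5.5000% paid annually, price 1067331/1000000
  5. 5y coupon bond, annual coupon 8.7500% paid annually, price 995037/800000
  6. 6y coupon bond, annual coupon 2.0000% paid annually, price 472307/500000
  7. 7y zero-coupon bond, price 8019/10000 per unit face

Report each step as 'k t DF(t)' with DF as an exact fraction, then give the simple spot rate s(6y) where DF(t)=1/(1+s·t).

1 1 9553/10000
2 2 9317/10000
3 3 4557/5000
4 4 4329/5000
5 5 8489/10000
6 6 1047/1250
7 7 8019/10000
s(6y) = (1/(1047/1250) − 1)/(6) = 203/6282 ≈ 3.2315%

step 1 [1y] zero: DF = P = 9553/10000 ≈ 0.955300
step 2 [2y] bond c/1=13/400: DF=(397211/400000 − 13/400·(0.955300))/(1+13/400) = 9317/10000 ≈ 0.931700
step 3 [3y] zero: DF = P = 4557/5000 ≈ 0.911400
step 4 [4y] bond c/1=11/200: DF=(1067331/1000000 − 11/200·(0.955300+0.931700+0.911400))/(1+11/200) = 4329/5000 ≈ 0.865800
step 5 [5y] bond c/1=7/80: DF=(995037/800000 − 7/80·(0.955300+0.931700+0.911400+0.865800))/(1+7/80) = 8489/10000 ≈ 0.848900
step 6 [6y] bond c/1=1/50: DF=(472307/500000 − 1/50·(0.955300+0.931700+0.911400+0.865800+0.848900))/(1+1/50) = 1047/1250 ≈ 0.837600
step 7 [7y] zero: DF = P = 8019/10000 ≈ 0.801900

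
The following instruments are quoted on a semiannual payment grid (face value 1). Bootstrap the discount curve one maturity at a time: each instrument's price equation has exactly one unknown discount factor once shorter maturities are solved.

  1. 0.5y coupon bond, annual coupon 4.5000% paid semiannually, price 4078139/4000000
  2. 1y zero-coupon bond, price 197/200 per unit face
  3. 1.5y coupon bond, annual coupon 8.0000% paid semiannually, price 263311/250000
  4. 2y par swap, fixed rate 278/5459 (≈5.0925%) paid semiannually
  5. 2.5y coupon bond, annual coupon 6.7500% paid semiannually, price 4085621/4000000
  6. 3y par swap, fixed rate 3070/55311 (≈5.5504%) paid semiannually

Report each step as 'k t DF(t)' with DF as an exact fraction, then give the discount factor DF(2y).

1 1/2 9971/10000
2 1 197/200
3 3/2 1873/2000
4 2 9027/10000
5 5/2 8633/10000
6 3 1693/2000
DF(2y) = 9027/10000 ≈ 0.902700

step 1 [0.5y] bond c/2=9/400: DF=(4078139/4000000 − 9/400·(0))/(1+9/400) = 9971/10000 ≈ 0.997100
step 2 [1y] zero: DF = P = 197/200 ≈ 0.985000
step 3 [1.5y] bond c/2=1/25: DF=(263311/250000 − 1/25·(0.997100+0.985000))/(1+1/25) = 1873/2000 ≈ 0.936500
step 4 [2y] swap r/2=139/5459: DF=(1 − 139/5459·(0.997100+0.985000+0.936500))/(1+139/5459) = 9027/10000 ≈ 0.902700
step 5 [2.5y] bond c/2=27/800: DF=(4085621/4000000 − 27/800·(0.997100+0.985000+0.936500+0.902700))/(1+27/800) = 8633/10000 ≈ 0.863300
step 6 [3y] swap r/2=1535/55311: DF=(1 − 1535/55311·(0.997100+0.985000+0.936500+0.902700+0.863300))/(1+1535/55311) = 1693/2000 ≈ 0.846500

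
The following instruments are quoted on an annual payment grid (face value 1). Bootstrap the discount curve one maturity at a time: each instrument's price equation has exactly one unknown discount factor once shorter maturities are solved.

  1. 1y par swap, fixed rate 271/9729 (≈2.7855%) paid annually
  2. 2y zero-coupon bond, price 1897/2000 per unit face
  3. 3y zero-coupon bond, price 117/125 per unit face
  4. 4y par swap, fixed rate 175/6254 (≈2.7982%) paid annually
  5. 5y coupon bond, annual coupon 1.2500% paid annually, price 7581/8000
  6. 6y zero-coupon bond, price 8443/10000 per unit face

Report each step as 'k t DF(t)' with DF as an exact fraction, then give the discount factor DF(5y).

1 1 9729/10000
2 2 1897/2000
3 3 117/125
4 4 179/200
5 5 556/625
6 6 8443/10000
DF(5y) = 556/625 ≈ 0.889600

step 1 [1y] swap r/1=271/9729: DF=(1 − 271/9729·(0))/(1+271/9729) = 9729/10000 ≈ 0.972900
step 2 [2y] zero: DF = P = 1897/2000 ≈ 0.948500
step 3 [3y] zero: DF = P = 117/125 ≈ 0.936000
step 4 [4y] swap r/1=175/6254: DF=(1 − 175/6254·(0.972900+0.948500+0.936000))/(1+175/6254) = 179/200 ≈ 0.895000
step 5 [5y] bond c/1=1/80: DF=(7581/8000 − 1/80·(0.972900+0.948500+0.936000+0.895000))/(1+1/80) = 556/625 ≈ 0.889600
step 6 [6y] zero: DF = P = 8443/10000 ≈ 0.844300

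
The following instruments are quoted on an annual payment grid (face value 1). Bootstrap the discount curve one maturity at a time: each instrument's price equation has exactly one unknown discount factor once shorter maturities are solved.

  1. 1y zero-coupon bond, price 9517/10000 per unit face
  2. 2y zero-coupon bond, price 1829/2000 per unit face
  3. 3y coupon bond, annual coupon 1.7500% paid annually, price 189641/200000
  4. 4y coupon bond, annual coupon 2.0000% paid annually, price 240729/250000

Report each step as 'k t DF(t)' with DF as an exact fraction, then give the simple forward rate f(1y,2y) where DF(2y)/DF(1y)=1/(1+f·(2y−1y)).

step 1 [1y] zero: DF = P = 9517/10000 ≈ 0.951700
step 2 [2y] zero: DF = P = 1829/2000 ≈ 0.914500
step 3 [3y] bond c/1=7/400: DF=(189641/200000 − 7/400·(0.951700+0.914500))/(1+7/400) = 4499/5000 ≈ 0.899800
step 4 [4y] bond c/1=1/50: DF=(240729/250000 − 1/50·(0.951700+0.914500+0.899800))/(1+1/50) = 4449/5000 ≈ 0.889800

1 1 9517/10000
2 2 1829/2000
3 3 4499/5000
4 4 4449/5000
f(1y,2y) = ((9517/10000)/(1829/2000) − 1)/(1) = 12/295 ≈ 4.0678%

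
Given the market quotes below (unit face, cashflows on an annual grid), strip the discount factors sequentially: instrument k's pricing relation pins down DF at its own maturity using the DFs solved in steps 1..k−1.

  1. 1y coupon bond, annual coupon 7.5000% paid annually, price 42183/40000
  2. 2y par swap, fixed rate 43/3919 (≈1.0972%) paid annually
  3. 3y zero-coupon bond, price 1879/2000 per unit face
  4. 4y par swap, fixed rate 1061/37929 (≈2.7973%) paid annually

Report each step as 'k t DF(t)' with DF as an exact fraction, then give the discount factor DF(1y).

step 1 [1y] bond c/1=3/40: DF=(42183/40000 − 3/40·(0))/(1+3/40) = 981/1000 ≈ 0.981000
step 2 [2y] swap r/1=43/3919: DF=(1 − 43/3919·(0.981000))/(1+43/3919) = 1957/2000 ≈ 0.978500
step 3 [3y] zero: DF = P = 1879/2000 ≈ 0.939500
step 4 [4y] swap r/1=1061/37929: DF=(1 − 1061/37929·(0.981000+0.978500+0.939500))/(1+1061/37929) = 8939/10000 ≈ 0.893900

1 1 981/1000
2 2 1957/2000
3 3 1879/2000
4 4 8939/10000
DF(1y) = 981/1000 ≈ 0.981000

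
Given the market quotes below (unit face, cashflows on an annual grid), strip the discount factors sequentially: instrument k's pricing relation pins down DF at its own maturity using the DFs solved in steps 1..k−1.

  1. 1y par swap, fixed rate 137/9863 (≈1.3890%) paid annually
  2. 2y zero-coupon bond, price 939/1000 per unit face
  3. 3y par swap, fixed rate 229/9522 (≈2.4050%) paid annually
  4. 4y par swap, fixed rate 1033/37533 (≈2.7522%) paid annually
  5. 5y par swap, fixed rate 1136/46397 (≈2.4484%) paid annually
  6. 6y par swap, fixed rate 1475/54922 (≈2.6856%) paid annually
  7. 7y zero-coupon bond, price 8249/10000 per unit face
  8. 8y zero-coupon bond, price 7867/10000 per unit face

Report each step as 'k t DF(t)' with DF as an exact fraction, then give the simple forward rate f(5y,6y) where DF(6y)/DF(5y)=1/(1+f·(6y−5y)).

1 1 9863/10000
2 2 939/1000
3 3 9313/10000
4 4 8967/10000
5 5 554/625
6 6 341/400
7 7 8249/10000
8 8 7867/10000
f(5y,6y) = ((554/625)/(341/400) − 1)/(1) = 339/8525 ≈ 3.9765%

step 1 [1y] swap r/1=137/9863: DF=(1 − 137/9863·(0))/(1+137/9863) = 9863/10000 ≈ 0.986300
step 2 [2y] zero: DF = P = 939/1000 ≈ 0.939000
step 3 [3y] swap r/1=229/9522: DF=(1 − 229/9522·(0.986300+0.939000))/(1+229/9522) = 9313/10000 ≈ 0.931300
step 4 [4y] swap r/1=1033/37533: DF=(1 − 1033/37533·(0.986300+0.939000+0.931300))/(1+1033/37533) = 8967/10000 ≈ 0.896700
step 5 [5y] swap r/1=1136/46397: DF=(1 − 1136/46397·(0.986300+0.939000+0.931300+0.896700))/(1+1136/46397) = 554/625 ≈ 0.886400
step 6 [6y] swap r/1=1475/54922: DF=(1 − 1475/54922·(0.986300+0.939000+0.931300+0.896700+0.886400))/(1+1475/54922) = 341/400 ≈ 0.852500
step 7 [7y] zero: DF = P = 8249/10000 ≈ 0.824900
step 8 [8y] zero: DF = P = 7867/10000 ≈ 0.786700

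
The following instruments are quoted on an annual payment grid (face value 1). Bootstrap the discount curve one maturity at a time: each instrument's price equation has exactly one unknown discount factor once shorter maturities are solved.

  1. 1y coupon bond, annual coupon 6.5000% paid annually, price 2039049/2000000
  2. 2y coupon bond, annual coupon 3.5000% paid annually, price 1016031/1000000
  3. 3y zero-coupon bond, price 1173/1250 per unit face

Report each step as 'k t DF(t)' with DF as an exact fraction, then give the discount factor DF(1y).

step 1 [1y] bond c/1=13/200: DF=(2039049/2000000 − 13/200·(0))/(1+13/200) = 9573/10000 ≈ 0.957300
step 2 [2y] bond c/1=7/200: DF=(1016031/1000000 − 7/200·(0.957300))/(1+7/200) = 9493/10000 ≈ 0.949300
step 3 [3y] zero: DF = P = 1173/1250 ≈ 0.938400

1 1 9573/10000
2 2 9493/10000
3 3 1173/1250
DF(1y) = 9573/10000 ≈ 0.957300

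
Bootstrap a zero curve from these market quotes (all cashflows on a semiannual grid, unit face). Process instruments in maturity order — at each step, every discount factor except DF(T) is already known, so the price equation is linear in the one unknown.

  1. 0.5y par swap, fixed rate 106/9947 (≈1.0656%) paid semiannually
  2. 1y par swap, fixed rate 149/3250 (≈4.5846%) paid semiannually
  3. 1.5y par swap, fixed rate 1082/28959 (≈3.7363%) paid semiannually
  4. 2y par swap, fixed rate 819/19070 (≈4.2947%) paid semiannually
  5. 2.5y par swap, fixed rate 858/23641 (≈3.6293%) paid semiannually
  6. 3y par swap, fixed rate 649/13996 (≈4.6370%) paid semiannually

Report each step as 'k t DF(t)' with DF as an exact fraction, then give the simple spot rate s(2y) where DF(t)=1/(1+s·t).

step 1 [0.5y] swap r/2=53/9947: DF=(1 − 53/9947·(0))/(1+53/9947) = 9947/10000 ≈ 0.994700
step 2 [1y] swap r/2=149/6500: DF=(1 − 149/6500·(0.994700))/(1+149/6500) = 9553/10000 ≈ 0.955300
step 3 [1.5y] swap r/2=541/28959: DF=(1 − 541/28959·(0.994700+0.955300))/(1+541/28959) = 9459/10000 ≈ 0.945900
step 4 [2y] swap r/2=819/38140: DF=(1 − 819/38140·(0.994700+0.955300+0.945900))/(1+819/38140) = 9181/10000 ≈ 0.918100
step 5 [2.5y] swap r/2=429/23641: DF=(1 − 429/23641·(0.994700+0.955300+0.945900+0.918100))/(1+429/23641) = 4571/5000 ≈ 0.914200
step 6 [3y] swap r/2=649/27992: DF=(1 − 649/27992·(0.994700+0.955300+0.945900+0.918100+0.914200))/(1+649/27992) = 4351/5000 ≈ 0.870200

1 1/2 9947/10000
2 1 9553/10000
3 3/2 9459/10000
4 2 9181/10000
5 5/2 4571/5000
6 3 4351/5000
s(2y) = (1/(9181/10000) − 1)/(2) = 819/18362 ≈ 4.4603%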